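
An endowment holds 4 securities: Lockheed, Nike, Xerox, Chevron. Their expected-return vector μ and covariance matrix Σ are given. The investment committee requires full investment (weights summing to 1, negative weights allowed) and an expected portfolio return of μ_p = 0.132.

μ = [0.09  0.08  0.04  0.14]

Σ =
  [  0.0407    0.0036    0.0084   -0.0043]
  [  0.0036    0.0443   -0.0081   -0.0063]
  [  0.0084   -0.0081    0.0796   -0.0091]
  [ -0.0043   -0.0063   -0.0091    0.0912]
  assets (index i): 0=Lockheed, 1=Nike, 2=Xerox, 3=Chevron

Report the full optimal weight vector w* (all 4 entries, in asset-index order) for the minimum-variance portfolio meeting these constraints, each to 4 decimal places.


x=Σ⁻¹μ = [2.0823  2.0267  0.6997  1.8431]
y=Σ⁻¹𝟙 = [20.8622  25.7297  14.7165  15.1944]
a=μᵀx=0.635568  b=𝟙ᵀx=6.651839  c=𝟙ᵀy=76.502729  D=ac−b²=4.375696
λ₁=(c·0.132−b)/D = (76.502729·0.132−6.651839)/4.375696 = 0.787651
λ₂=(a−b·0.132)/D = (0.635568−6.651839·0.132)/4.375696 = -0.055414
w* = 0.787651·x + -0.055414·y:
  w_0 = 0.787651·2.0823 + -0.055414·20.8622 = 0.4841  (Lockheed)
  w_1 = 0.787651·2.0267 + -0.055414·25.7297 = 0.1705  (Nike)
  w_2 = 0.787651·0.6997 + -0.055414·14.7165 = -0.2644  (Xerox)
  w_3 = 0.787651·1.8431 + -0.055414·15.1944 = 0.6097  (Chevron)
Σw_i=1.0000  μᵀw=0.1320
σ²=wᵀΣw=λ₁·μ_p+λ₂ = 0.787651·0.132 + -0.055414 = 0.048556 ≈ 0.0486

0.4841  0.1705  -0.2644  0.6097


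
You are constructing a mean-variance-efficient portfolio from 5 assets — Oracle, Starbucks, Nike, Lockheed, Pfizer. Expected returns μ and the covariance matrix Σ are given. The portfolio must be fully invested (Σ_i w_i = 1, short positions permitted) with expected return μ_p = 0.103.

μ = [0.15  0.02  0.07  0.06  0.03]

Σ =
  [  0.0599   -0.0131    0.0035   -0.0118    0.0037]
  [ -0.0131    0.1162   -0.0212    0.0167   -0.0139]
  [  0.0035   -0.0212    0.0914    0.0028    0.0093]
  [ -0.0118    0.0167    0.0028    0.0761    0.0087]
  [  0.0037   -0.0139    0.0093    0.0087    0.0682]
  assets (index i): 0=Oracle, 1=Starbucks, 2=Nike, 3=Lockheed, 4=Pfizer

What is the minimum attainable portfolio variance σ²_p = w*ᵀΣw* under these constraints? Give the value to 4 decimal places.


x=Σ⁻¹μ = [2.7680  0.4809  0.7231  1.0680  0.1529]
y=Σ⁻¹𝟙 = [20.3055  12.9031  11.4642  11.5317  13.1566]
a=μᵀx=0.544113  b=𝟙ᵀx=5.192985  c=𝟙ᵀy=69.361145  D=ac−b²=10.773173
λ₁=(c·0.103−b)/D = (69.361145·0.103−5.192985)/10.773173 = 0.181118
λ₂=(a−b·0.103)/D = (0.544113−5.192985·0.103)/10.773173 = 0.000857
w* = 0.181118·x + 0.000857·y:
  w_0 = 0.181118·2.7680 + 0.000857·20.3055 = 0.5187  (Oracle)
  w_1 = 0.181118·0.4809 + 0.000857·12.9031 = 0.0982  (Starbucks)
  w_2 = 0.181118·0.7231 + 0.000857·11.4642 = 0.1408  (Nike)
  w_3 = 0.181118·1.0680 + 0.000857·11.5317 = 0.2033  (Lockheed)
  w_4 = 0.181118·0.1529 + 0.000857·13.1566 = 0.0390  (Pfizer)
Σw_i=1.0000  μᵀw=0.1030
σ²=wᵀΣw=λ₁·μ_p+λ₂ = 0.181118·0.103 + 0.000857 = 0.019512 ≈ 0.0195

0.0195


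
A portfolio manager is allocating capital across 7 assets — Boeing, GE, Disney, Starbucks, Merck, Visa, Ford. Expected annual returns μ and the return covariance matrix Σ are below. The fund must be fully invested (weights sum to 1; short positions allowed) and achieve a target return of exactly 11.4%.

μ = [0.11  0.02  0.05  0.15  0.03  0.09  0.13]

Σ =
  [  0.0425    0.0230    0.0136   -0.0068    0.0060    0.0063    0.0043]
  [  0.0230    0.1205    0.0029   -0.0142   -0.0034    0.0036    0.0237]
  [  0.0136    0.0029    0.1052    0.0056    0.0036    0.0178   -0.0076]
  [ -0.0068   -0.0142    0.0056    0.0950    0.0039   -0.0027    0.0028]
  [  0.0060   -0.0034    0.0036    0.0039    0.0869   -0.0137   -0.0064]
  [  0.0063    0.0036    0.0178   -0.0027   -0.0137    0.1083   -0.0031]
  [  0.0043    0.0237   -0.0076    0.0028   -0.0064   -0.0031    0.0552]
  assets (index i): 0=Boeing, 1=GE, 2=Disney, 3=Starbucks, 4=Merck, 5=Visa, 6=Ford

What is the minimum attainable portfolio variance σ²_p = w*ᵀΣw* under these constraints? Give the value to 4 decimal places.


x=Σ⁻¹μ = [2.7611  -0.6688  0.0737  1.6090  0.3652  0.8368  2.4450]
y=Σ⁻¹𝟙 = [16.9072  2.7889  5.8984  11.0370  12.5307  9.5590  17.8434]
a=μᵀx=0.939491  b=𝟙ᵀx=7.421921  c=𝟙ᵀy=76.564623  D=ac−b²=16.846904
λ₁=(c·0.114−b)/D = (76.564623·0.114−7.421921)/16.846904 = 0.077548
λ₂=(a−b·0.114)/D = (0.939491−7.421921·0.114)/16.846904 = 0.005544
w* = 0.077548·x + 0.005544·y:
  w_0 = 0.077548·2.7611 + 0.005544·16.9072 = 0.3078  (Boeing)
  w_1 = 0.077548·-0.6688 + 0.005544·2.7889 = -0.0364  (GE)
  w_2 = 0.077548·0.0737 + 0.005544·5.8984 = 0.0384  (Disney)
  w_3 = 0.077548·1.6090 + 0.005544·11.0370 = 0.1860  (Starbucks)
  w_4 = 0.077548·0.3652 + 0.005544·12.5307 = 0.0978  (Merck)
  w_5 = 0.077548·0.8368 + 0.005544·9.5590 = 0.1179  (Visa)
  w_6 = 0.077548·2.4450 + 0.005544·17.8434 = 0.2885  (Ford)
Σw_i=1.0000  μᵀw=0.1140
σ²=wᵀΣw=λ₁·μ_p+λ₂ = 0.077548·0.114 + 0.005544 = 0.014384 ≈ 0.0144

0.0144


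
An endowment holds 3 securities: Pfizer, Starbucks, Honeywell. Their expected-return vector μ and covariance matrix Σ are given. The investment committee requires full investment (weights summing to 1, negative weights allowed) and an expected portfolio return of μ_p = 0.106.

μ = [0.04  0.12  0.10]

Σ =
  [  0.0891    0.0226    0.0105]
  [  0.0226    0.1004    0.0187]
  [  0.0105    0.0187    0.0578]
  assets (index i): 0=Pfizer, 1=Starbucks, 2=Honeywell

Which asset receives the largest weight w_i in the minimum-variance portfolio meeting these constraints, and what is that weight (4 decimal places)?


Honeywell (0.5934)

x=Σ⁻¹μ = [0.0480  0.9192  1.4240]
y=Σ⁻¹𝟙 = [8.1727  5.5064  14.0349]
a=μᵀx=0.254622  b=𝟙ᵀx=2.391167  c=𝟙ᵀy=27.714017  D=ac−b²=1.338927
λ₁=(c·0.106−b)/D = (27.714017·0.106−2.391167)/1.338927 = 0.408176
λ₂=(a−b·0.106)/D = (0.254622−2.391167·0.106)/1.338927 = 0.000865
w* = 0.408176·x + 0.000865·y:
  w_0 = 0.408176·0.0480 + 0.000865·8.1727 = 0.0267  (Pfizer)
  w_1 = 0.408176·0.9192 + 0.000865·5.5064 = 0.3800  (Starbucks)
  w_2 = 0.408176·1.4240 + 0.000865·14.0349 = 0.5934  (Honeywell)
Σw_i=1.0000  μᵀw=0.1060
σ²=wᵀΣw=λ₁·μ_p+λ₂ = 0.408176·0.106 + 0.000865 = 0.044132 ≈ 0.0441


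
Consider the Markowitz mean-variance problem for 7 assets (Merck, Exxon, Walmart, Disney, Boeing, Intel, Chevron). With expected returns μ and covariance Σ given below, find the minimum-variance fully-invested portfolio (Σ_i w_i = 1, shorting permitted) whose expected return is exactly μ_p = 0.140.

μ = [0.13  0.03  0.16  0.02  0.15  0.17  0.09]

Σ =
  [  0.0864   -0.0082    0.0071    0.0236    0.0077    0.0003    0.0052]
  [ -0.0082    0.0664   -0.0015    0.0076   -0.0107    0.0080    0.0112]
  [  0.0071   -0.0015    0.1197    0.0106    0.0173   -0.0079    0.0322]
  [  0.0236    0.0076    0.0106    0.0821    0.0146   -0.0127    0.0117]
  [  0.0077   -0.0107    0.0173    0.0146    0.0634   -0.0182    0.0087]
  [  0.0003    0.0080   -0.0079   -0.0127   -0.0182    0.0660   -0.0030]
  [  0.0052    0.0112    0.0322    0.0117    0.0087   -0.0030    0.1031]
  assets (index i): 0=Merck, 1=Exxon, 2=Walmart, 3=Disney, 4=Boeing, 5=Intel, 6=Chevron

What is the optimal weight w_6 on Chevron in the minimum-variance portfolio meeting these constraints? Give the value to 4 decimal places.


0.0381

g=Σ⁻¹μ = [1.2923  0.7154  1.0016  -0.3891  3.0782  3.3906  0.3003]
h=Σ⁻¹𝟙 = [8.7198  15.4578  4.7955  6.7005  19.8496  20.7685  4.2515]
a=μᵀg=1.407095  b=𝟙ᵀg=9.389323  c=𝟙ᵀh=80.543264  D=ac−b²=25.172674
λ₁=(c·0.140−b)/D = (80.543264·0.140−9.389323)/25.172674 = 0.074952
λ₂=(a−b·0.140)/D = (1.407095−9.389323·0.140)/25.172674 = 0.003678
w* = 0.074952·g + 0.003678·h:
  w_0 = 0.074952·1.2923 + 0.003678·8.7198 = 0.1289  (Merck)
  w_1 = 0.074952·0.7154 + 0.003678·15.4578 = 0.1105  (Exxon)
  w_2 = 0.074952·1.0016 + 0.003678·4.7955 = 0.0927  (Walmart)
  w_3 = 0.074952·-0.3891 + 0.003678·6.7005 = -0.0045  (Disney)
  w_4 = 0.074952·3.0782 + 0.003678·19.8496 = 0.3037  (Boeing)
  w_5 = 0.074952·3.3906 + 0.003678·20.7685 = 0.3305  (Intel)
  w_6 = 0.074952·0.3003 + 0.003678·4.2515 = 0.0381  (Chevron)
Σw_i=1.0000  μᵀw=0.1400
σ²=wᵀΣw=λ₁·μ_p+λ₂ = 0.074952·0.140 + 0.003678 = 0.014171 ≈ 0.0142


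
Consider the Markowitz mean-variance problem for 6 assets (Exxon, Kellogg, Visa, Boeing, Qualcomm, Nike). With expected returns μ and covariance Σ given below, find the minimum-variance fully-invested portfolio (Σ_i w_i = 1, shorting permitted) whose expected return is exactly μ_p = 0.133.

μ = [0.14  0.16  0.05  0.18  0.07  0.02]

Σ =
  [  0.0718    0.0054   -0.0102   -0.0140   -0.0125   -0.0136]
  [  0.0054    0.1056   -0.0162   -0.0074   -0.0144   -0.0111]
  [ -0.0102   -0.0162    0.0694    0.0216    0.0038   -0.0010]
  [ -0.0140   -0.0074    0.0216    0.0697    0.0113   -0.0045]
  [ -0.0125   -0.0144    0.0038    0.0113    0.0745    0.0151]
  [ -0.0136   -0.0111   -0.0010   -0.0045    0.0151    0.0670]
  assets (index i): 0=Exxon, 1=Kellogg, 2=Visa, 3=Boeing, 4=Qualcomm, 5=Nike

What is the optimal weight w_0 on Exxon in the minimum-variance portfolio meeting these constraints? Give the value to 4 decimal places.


0.2733

u=Σ⁻¹μ = [2.9009  1.9447  0.5977  3.0908  1.0624  1.1866]
v=Σ⁻¹𝟙 = [24.2400  15.8051  16.5830  14.9489  13.2291  20.7342]
a=μᵀu=1.401603  b=𝟙ᵀu=10.783100  c=𝟙ᵀv=105.540384  D=ac−b²=31.650469
λ₁=(c·0.133−b)/D = (105.540384·0.133−10.783100)/31.650469 = 0.102803
λ₂=(a−b·0.133)/D = (1.401603−10.783100·0.133)/31.650469 = -0.001028
w* = 0.102803·u + -0.001028·v:
  w_0 = 0.102803·2.9009 + -0.001028·24.2400 = 0.2733  (Exxon)
  w_1 = 0.102803·1.9447 + -0.001028·15.8051 = 0.1837  (Kellogg)
  w_2 = 0.102803·0.5977 + -0.001028·16.5830 = 0.0444  (Visa)
  w_3 = 0.102803·3.0908 + -0.001028·14.9489 = 0.3024  (Boeing)
  w_4 = 0.102803·1.0624 + -0.001028·13.2291 = 0.0956  (Qualcomm)
  w_5 = 0.102803·1.1866 + -0.001028·20.7342 = 0.1007  (Nike)
Σw_i=1.0000  μᵀw=0.1330
σ²=wᵀΣw=λ₁·μ_p+λ₂ = 0.102803·0.133 + -0.001028 = 0.012644 ≈ 0.0126


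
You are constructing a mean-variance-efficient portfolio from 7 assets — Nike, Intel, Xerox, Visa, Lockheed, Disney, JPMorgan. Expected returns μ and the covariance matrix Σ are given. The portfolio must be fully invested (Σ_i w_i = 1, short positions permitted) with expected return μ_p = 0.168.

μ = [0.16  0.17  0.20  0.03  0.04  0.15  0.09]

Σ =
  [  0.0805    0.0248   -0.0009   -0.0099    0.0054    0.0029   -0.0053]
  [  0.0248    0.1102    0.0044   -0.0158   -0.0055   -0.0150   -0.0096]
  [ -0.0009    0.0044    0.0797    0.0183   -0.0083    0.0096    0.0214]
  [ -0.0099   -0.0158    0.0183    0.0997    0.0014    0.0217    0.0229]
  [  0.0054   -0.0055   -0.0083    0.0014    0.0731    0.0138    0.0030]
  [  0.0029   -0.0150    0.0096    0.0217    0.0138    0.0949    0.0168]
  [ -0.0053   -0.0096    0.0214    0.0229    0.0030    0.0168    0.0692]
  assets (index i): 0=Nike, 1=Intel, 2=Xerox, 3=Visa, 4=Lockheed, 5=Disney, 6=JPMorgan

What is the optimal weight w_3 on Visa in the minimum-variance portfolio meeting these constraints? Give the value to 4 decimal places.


-0.0472

g=Σ⁻¹μ = [1.5304  1.3504  2.2139  -0.1914  0.5040  1.3829  0.6262]
h=Σ⁻¹𝟙 = [9.9575  9.8049  8.5345  7.4021  13.0530  5.6382  9.5502]
a=μᵀg=1.195414  b=𝟙ᵀg=7.416369  c=𝟙ᵀh=63.940436  D=ac−b²=21.432739
λ₁=(c·0.168−b)/D = (63.940436·0.168−7.416369)/21.432739 = 0.155166
λ₂=(a−b·0.168)/D = (1.195414−7.416369·0.168)/21.432739 = -0.002358
w* = 0.155166·g + -0.002358·h:
  w_0 = 0.155166·1.5304 + -0.002358·9.9575 = 0.2140  (Nike)
  w_1 = 0.155166·1.3504 + -0.002358·9.8049 = 0.1864  (Intel)
  w_2 = 0.155166·2.2139 + -0.002358·8.5345 = 0.3234  (Xerox)
  w_3 = 0.155166·-0.1914 + -0.002358·7.4021 = -0.0472  (Visa)
  w_4 = 0.155166·0.5040 + -0.002358·13.0530 = 0.0474  (Lockheed)
  w_5 = 0.155166·1.3829 + -0.002358·5.6382 = 0.2013  (Disney)
  w_6 = 0.155166·0.6262 + -0.002358·9.5502 = 0.0747  (JPMorgan)
Σw_i=1.0000  μᵀw=0.1680
σ²=wᵀΣw=λ₁·μ_p+λ₂ = 0.155166·0.168 + -0.002358 = 0.023710 ≈ 0.0237


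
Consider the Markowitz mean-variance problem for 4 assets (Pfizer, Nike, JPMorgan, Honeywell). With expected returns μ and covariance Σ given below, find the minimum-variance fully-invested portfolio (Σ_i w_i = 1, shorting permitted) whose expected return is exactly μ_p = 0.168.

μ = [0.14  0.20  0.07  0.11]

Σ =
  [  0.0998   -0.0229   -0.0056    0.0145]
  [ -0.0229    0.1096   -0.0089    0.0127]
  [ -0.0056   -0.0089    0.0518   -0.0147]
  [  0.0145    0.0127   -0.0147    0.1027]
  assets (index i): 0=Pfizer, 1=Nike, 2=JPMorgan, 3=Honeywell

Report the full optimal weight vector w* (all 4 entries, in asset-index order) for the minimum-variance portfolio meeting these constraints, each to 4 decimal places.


x=Σ⁻¹μ = [1.9363  2.3117  2.1922  0.8256]
y=Σ⁻¹𝟙 = [12.9359  12.7562  25.7379  10.0173]
a=μᵀx=0.977699  b=𝟙ᵀx=7.265816  c=𝟙ᵀy=61.447266  D=ac−b²=7.284850
λ₁=(c·0.168−b)/D = (61.447266·0.168−7.265816)/7.284850 = 0.419683
λ₂=(a−b·0.168)/D = (0.977699−7.265816·0.168)/7.284850 = -0.033351
w* = 0.419683·x + -0.033351·y:
  w_0 = 0.419683·1.9363 + -0.033351·12.9359 = 0.3812  (Pfizer)
  w_1 = 0.419683·2.3117 + -0.033351·12.7562 = 0.5448  (Nike)
  w_2 = 0.419683·2.1922 + -0.033351·25.7379 = 0.0616  (JPMorgan)
  w_3 = 0.419683·0.8256 + -0.033351·10.0173 = 0.0124  (Honeywell)
Σw_i=1.0000  μᵀw=0.1680
σ²=wᵀΣw=λ₁·μ_p+λ₂ = 0.419683·0.168 + -0.033351 = 0.037156 ≈ 0.0372

0.3812  0.5448  0.0616  0.0124


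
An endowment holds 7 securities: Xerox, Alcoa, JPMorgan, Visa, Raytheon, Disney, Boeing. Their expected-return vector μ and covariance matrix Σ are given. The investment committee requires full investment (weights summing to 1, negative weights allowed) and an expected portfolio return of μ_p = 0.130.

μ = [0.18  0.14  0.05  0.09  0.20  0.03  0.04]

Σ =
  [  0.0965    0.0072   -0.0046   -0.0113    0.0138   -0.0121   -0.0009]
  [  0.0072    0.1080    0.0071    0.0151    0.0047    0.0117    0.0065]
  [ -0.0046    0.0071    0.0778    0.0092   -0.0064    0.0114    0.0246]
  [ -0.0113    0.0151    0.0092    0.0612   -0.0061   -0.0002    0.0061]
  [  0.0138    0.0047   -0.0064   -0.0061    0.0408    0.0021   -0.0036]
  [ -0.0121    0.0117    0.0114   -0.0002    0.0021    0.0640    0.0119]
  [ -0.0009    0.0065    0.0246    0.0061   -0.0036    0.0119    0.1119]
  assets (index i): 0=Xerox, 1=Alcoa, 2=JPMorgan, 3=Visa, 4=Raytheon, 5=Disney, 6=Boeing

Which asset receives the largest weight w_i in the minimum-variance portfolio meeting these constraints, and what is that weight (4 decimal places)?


u=Σ⁻¹μ = [1.4408  0.6315  0.7280  1.9267  4.7446  0.3116  0.1868]
v=Σ⁻¹𝟙 = [11.0696  2.4607  9.4770  18.3245  24.4447  13.8849  5.1101]
a=μᵀu=1.523292  b=𝟙ᵀu=9.969974  c=𝟙ᵀv=84.771557  D=ac−b²=29.731442
λ₁=(c·0.130−b)/D = (84.771557·0.130−9.969974)/29.731442 = 0.035327
λ₂=(a−b·0.130)/D = (1.523292−9.969974·0.130)/29.731442 = 0.007642
w* = 0.035327·u + 0.007642·v:
  w_0 = 0.035327·1.4408 + 0.007642·11.0696 = 0.1355  (Xerox)
  w_1 = 0.035327·0.6315 + 0.007642·2.4607 = 0.0411  (Alcoa)
  w_2 = 0.035327·0.7280 + 0.007642·9.4770 = 0.0981  (JPMorgan)
  w_3 = 0.035327·1.9267 + 0.007642·18.3245 = 0.2081  (Visa)
  w_4 = 0.035327·4.7446 + 0.007642·24.4447 = 0.3544  (Raytheon)
  w_5 = 0.035327·0.3116 + 0.007642·13.8849 = 0.1171  (Disney)
  w_6 = 0.035327·0.1868 + 0.007642·5.1101 = 0.0456  (Boeing)
Σw_i=1.0000  μᵀw=0.1300
σ²=wᵀΣw=λ₁·μ_p+λ₂ = 0.035327·0.130 + 0.007642 = 0.012234 ≈ 0.0122

Raytheon (0.3544)


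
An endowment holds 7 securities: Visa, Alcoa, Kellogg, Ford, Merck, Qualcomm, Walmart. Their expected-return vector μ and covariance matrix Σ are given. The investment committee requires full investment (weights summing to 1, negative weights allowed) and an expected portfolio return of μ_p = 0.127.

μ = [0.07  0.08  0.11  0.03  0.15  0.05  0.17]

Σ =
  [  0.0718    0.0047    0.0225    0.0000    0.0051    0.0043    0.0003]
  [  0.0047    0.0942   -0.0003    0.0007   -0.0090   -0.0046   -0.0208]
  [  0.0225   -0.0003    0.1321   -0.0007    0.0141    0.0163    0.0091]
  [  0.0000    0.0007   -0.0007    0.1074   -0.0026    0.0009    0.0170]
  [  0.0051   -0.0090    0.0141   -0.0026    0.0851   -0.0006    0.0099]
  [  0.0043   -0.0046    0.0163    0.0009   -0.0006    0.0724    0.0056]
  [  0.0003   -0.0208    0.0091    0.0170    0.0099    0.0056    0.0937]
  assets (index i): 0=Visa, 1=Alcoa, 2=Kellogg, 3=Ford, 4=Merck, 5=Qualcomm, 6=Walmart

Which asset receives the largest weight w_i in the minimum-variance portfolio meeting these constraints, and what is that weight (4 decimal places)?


Walmart (0.3189)

x=Σ⁻¹μ = [0.6147  1.4154  0.3652  0.0077  1.5992  0.5289  1.8891]
y=Σ⁻¹𝟙 = [10.6660  13.9787  2.3430  7.7984  11.3507  12.7523  10.1374]
a=μᵀx=0.784131  b=𝟙ᵀx=6.420174  c=𝟙ᵀy=69.026521  D=ac−b²=12.907186
λ₁=(c·0.127−b)/D = (69.026521·0.127−6.420174)/12.907186 = 0.181774
λ₂=(a−b·0.127)/D = (0.784131−6.420174·0.127)/12.907186 = -0.002420
w* = 0.181774·x + -0.002420·y:
  w_0 = 0.181774·0.6147 + -0.002420·10.6660 = 0.0859  (Visa)
  w_1 = 0.181774·1.4154 + -0.002420·13.9787 = 0.2235  (Alcoa)
  w_2 = 0.181774·0.3652 + -0.002420·2.3430 = 0.0607  (Kellogg)
  w_3 = 0.181774·0.0077 + -0.002420·7.7984 = -0.0175  (Ford)
  w_4 = 0.181774·1.5992 + -0.002420·11.3507 = 0.2632  (Merck)
  w_5 = 0.181774·0.5289 + -0.002420·12.7523 = 0.0653  (Qualcomm)
  w_6 = 0.181774·1.8891 + -0.002420·10.1374 = 0.3189  (Walmart)
Σw_i=1.0000  μᵀw=0.1270
σ²=wᵀΣw=λ₁·μ_p+λ₂ = 0.181774·0.127 + -0.002420 = 0.020666 ≈ 0.0207


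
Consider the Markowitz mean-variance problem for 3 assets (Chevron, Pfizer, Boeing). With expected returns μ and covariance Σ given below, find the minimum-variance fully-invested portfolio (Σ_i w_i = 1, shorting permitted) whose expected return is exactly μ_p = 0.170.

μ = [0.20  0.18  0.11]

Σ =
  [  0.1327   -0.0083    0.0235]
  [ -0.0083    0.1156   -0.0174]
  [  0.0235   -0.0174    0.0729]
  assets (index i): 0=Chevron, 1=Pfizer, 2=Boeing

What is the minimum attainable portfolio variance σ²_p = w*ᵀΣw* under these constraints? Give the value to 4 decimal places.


0.0379

x=Σ⁻¹μ = [1.3555  1.8834  1.5215]
y=Σ⁻¹𝟙 = [5.6577  11.2512  14.5791]
a=μᵀx=0.777486  b=𝟙ᵀx=4.760447  c=𝟙ᵀy=31.487936  D=ac−b²=1.819577
λ₁=(c·0.170−b)/D = (31.487936·0.170−4.760447)/1.819577 = 0.325626
λ₂=(a−b·0.170)/D = (0.777486−4.760447·0.170)/1.819577 = -0.017471
w* = 0.325626·x + -0.017471·y:
  w_0 = 0.325626·1.3555 + -0.017471·5.6577 = 0.3425  (Chevron)
  w_1 = 0.325626·1.8834 + -0.017471·11.2512 = 0.4167  (Pfizer)
  w_2 = 0.325626·1.5215 + -0.017471·14.5791 = 0.2407  (Boeing)
Σw_i=1.0000  μᵀw=0.1700
σ²=wᵀΣw=λ₁·μ_p+λ₂ = 0.325626·0.170 + -0.017471 = 0.037885 ≈ 0.0379


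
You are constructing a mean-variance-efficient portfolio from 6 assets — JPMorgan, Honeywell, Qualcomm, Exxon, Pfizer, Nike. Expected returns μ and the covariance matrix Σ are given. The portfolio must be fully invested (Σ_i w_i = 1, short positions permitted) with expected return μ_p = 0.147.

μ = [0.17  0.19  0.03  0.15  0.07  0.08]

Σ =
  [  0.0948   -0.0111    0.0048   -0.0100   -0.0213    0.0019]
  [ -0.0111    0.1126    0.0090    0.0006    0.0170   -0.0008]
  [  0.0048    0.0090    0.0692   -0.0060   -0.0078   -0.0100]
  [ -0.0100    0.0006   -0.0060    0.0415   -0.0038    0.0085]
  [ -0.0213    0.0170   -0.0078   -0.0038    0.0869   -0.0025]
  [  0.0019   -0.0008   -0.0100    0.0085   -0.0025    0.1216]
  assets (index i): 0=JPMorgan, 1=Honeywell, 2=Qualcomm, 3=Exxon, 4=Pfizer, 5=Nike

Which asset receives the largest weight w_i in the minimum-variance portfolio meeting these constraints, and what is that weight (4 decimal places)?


Exxon (0.4058)

g=Σ⁻¹μ = [2.7281  1.6737  0.6230  4.3845  1.4059  0.3999]
h=Σ⁻¹𝟙 = [17.4641  6.3577  18.2041  30.8939  17.7506  7.6951]
a=μᵀg=1.588557  b=𝟙ᵀg=11.215209  c=𝟙ᵀh=98.365461  D=ac−b²=30.478254
λ₁=(c·0.147−b)/D = (98.365461·0.147−11.215209)/30.478254 = 0.106453
λ₂=(a−b·0.147)/D = (1.588557−11.215209·0.147)/30.478254 = -0.001971
w* = 0.106453·g + -0.001971·h:
  w_0 = 0.106453·2.7281 + -0.001971·17.4641 = 0.2560  (JPMorgan)
  w_1 = 0.106453·1.6737 + -0.001971·6.3577 = 0.1656  (Honeywell)
  w_2 = 0.106453·0.6230 + -0.001971·18.2041 = 0.0304  (Qualcomm)
  w_3 = 0.106453·4.3845 + -0.001971·30.8939 = 0.4058  (Exxon)
  w_4 = 0.106453·1.4059 + -0.001971·17.7506 = 0.1147  (Pfizer)
  w_5 = 0.106453·0.3999 + -0.001971·7.6951 = 0.0274  (Nike)
Σw_i=1.0000  μᵀw=0.1470
σ²=wᵀΣw=λ₁·μ_p+λ₂ = 0.106453·0.147 + -0.001971 = 0.013677 ≈ 0.0137


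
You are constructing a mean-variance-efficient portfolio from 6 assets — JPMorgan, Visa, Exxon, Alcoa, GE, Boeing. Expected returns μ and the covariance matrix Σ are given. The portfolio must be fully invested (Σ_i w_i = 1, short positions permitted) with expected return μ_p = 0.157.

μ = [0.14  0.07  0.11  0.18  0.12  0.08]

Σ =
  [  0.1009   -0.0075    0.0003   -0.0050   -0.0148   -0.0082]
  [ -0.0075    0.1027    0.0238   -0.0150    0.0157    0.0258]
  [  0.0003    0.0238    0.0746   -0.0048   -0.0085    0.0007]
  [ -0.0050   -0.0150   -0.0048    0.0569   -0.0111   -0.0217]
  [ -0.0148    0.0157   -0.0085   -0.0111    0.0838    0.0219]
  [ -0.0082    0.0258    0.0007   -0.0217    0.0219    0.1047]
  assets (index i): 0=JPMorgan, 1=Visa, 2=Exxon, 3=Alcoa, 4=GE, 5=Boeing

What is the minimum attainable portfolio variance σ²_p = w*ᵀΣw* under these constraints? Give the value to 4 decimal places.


0.0192

p=Σ⁻¹μ = [2.0600  0.4035  1.8638  4.5263  2.1696  1.2978]
q=Σ⁻¹𝟙 = [15.0631  6.2883  14.9099  29.4145  15.7164  11.8906]
a=μᵀp=1.700562  b=𝟙ᵀp=12.320940  c=𝟙ᵀq=93.282875  D=ac−b²=6.827760
λ₁=(c·0.157−b)/D = (93.282875·0.157−12.320940)/6.827760 = 0.340444
λ₂=(a−b·0.157)/D = (1.700562−12.320940·0.157)/6.827760 = -0.034246
w* = 0.340444·p + -0.034246·q:
  w_0 = 0.340444·2.0600 + -0.034246·15.0631 = 0.1854  (JPMorgan)
  w_1 = 0.340444·0.4035 + -0.034246·6.2883 = -0.0780  (Visa)
  w_2 = 0.340444·1.8638 + -0.034246·14.9099 = 0.1239  (Exxon)
  w_3 = 0.340444·4.5263 + -0.034246·29.4145 = 0.5336  (Alcoa)
  w_4 = 0.340444·2.1696 + -0.034246·15.7164 = 0.2004  (GE)
  w_5 = 0.340444·1.2978 + -0.034246·11.8906 = 0.0346  (Boeing)
Σw_i=1.0000  μᵀw=0.1570
σ²=wᵀΣw=λ₁·μ_p+λ₂ = 0.340444·0.157 + -0.034246 = 0.019203 ≈ 0.0192


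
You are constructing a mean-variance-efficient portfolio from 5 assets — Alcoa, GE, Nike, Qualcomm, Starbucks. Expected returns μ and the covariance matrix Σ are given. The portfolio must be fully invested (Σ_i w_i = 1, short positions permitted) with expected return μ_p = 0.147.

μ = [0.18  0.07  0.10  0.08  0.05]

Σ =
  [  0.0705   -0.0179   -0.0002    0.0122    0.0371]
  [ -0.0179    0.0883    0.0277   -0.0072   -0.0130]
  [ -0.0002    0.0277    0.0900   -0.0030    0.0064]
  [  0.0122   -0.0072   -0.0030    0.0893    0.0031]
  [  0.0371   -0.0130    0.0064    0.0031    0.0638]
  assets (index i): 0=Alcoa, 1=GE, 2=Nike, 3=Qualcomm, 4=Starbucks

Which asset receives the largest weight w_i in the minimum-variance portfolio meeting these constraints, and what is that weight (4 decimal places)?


p=Σ⁻¹μ = [3.2549  1.0780  0.8782  0.6025  -1.0068]
q=Σ⁻¹𝟙 = [9.7062  13.8920  6.3854  10.8008  11.6951]
a=μᵀp=0.747034  b=𝟙ᵀp=4.806914  c=𝟙ᵀq=52.479505  D=ac−b²=16.097534
λ₁=(c·0.147−b)/D = (52.479505·0.147−4.806914)/16.097534 = 0.180622
λ₂=(a−b·0.147)/D = (0.747034−4.806914·0.147)/16.097534 = 0.002511
w* = 0.180622·p + 0.002511·q:
  w_0 = 0.180622·3.2549 + 0.002511·9.7062 = 0.6123  (Alcoa)
  w_1 = 0.180622·1.0780 + 0.002511·13.8920 = 0.2296  (GE)
  w_2 = 0.180622·0.8782 + 0.002511·6.3854 = 0.1747  (Nike)
  w_3 = 0.180622·0.6025 + 0.002511·10.8008 = 0.1360  (Qualcomm)
  w_4 = 0.180622·-1.0068 + 0.002511·11.6951 = -0.1525  (Starbucks)
Σw_i=1.0000  μᵀw=0.1470
σ²=wᵀΣw=λ₁·μ_p+λ₂ = 0.180622·0.147 + 0.002511 = 0.029062 ≈ 0.0291

Alcoa (0.6123)


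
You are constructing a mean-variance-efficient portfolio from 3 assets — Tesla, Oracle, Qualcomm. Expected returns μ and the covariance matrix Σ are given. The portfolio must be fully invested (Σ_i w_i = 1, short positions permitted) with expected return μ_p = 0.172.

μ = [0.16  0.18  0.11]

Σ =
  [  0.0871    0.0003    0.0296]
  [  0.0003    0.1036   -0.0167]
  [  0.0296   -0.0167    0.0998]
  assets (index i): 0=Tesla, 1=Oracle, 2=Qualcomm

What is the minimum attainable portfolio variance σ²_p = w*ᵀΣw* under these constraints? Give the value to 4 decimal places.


u=Σ⁻¹μ = [1.4995  1.8901  0.9737]
v=Σ⁻¹𝟙 = [8.2332  11.1510  9.4441]
a=μᵀu=0.687250  b=𝟙ᵀu=4.363343  c=𝟙ᵀv=28.828292  D=ac−b²=0.773487
λ₁=(c·0.172−b)/D = (28.828292·0.172−4.363343)/0.773487 = 0.769403
λ₂=(a−b·0.172)/D = (0.687250−4.363343·0.172)/0.773487 = -0.081766
w* = 0.769403·u + -0.081766·v:
  w_0 = 0.769403·1.4995 + -0.081766·8.2332 = 0.4806  (Tesla)
  w_1 = 0.769403·1.8901 + -0.081766·11.1510 = 0.5425  (Oracle)
  w_2 = 0.769403·0.9737 + -0.081766·9.4441 = -0.0230  (Qualcomm)
Σw_i=1.0000  μᵀw=0.1720
σ²=wᵀΣw=λ₁·μ_p+λ₂ = 0.769403·0.172 + -0.081766 = 0.050571 ≈ 0.0506

0.0506


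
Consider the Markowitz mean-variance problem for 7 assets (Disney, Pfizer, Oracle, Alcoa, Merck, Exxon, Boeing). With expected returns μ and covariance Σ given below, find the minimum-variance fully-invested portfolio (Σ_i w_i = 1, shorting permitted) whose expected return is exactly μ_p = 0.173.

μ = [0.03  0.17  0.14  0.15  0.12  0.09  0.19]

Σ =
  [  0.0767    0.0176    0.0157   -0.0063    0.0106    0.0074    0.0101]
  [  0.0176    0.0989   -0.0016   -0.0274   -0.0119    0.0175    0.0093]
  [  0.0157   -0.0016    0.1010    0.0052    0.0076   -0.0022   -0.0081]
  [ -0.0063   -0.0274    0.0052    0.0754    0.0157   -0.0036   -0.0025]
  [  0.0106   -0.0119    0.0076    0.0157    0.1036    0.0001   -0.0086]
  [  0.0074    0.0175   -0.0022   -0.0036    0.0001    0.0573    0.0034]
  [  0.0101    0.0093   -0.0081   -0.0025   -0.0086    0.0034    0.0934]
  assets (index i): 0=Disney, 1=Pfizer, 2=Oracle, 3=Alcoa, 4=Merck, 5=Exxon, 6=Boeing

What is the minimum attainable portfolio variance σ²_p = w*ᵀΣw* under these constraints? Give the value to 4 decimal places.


0.0189

x=Σ⁻¹μ = [-0.7997  2.3458  1.5230  2.5436  1.1906  1.0456  2.1589]
y=Σ⁻¹𝟙 = [6.2016  11.2714  8.7926  16.6153  7.9953  13.9622  10.3489]
a=μᵀx=1.616709  b=𝟙ᵀx=10.007759  c=𝟙ᵀy=75.187215  D=ac−b²=21.400626
λ₁=(c·0.173−b)/D = (75.187215·0.173−10.007759)/21.400626 = 0.140165
λ₂=(a−b·0.173)/D = (1.616709−10.007759·0.173)/21.400626 = -0.005357
w* = 0.140165·x + -0.005357·y:
  w_0 = 0.140165·-0.7997 + -0.005357·6.2016 = -0.1453  (Disney)
  w_1 = 0.140165·2.3458 + -0.005357·11.2714 = 0.2684  (Pfizer)
  w_2 = 0.140165·1.5230 + -0.005357·8.7926 = 0.1664  (Oracle)
  w_3 = 0.140165·2.5436 + -0.005357·16.6153 = 0.2675  (Alcoa)
  w_4 = 0.140165·1.1906 + -0.005357·7.9953 = 0.1241  (Merck)
  w_5 = 0.140165·1.0456 + -0.005357·13.9622 = 0.0718  (Exxon)
  w_6 = 0.140165·2.1589 + -0.005357·10.3489 = 0.2472  (Boeing)
Σw_i=1.0000  μᵀw=0.1730
σ²=wᵀΣw=λ₁·μ_p+λ₂ = 0.140165·0.173 + -0.005357 = 0.018892 ≈ 0.0189


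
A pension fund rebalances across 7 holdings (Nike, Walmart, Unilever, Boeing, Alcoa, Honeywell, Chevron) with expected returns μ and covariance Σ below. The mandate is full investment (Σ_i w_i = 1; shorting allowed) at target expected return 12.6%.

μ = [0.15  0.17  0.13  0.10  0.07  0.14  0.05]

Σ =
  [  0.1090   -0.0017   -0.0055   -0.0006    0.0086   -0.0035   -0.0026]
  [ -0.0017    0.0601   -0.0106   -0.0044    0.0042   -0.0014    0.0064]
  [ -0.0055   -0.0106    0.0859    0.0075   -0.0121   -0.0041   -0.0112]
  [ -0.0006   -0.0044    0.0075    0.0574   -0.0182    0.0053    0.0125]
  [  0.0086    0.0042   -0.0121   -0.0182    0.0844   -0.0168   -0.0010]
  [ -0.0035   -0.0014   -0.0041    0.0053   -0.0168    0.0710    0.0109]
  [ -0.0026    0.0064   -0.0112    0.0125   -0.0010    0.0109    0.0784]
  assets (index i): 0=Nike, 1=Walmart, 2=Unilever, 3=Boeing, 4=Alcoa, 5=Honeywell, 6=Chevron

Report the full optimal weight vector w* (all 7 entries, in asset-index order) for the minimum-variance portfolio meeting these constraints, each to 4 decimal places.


0.1009  0.2184  0.1620  0.1597  0.1502  0.1749  0.0338

g=Σ⁻¹μ = [1.4943  3.3375  2.2218  2.0347  1.7655  2.4926  0.0838]
h=Σ⁻¹𝟙 = [9.6648  19.5650  17.8184  19.6018  20.3570  18.0005  8.6557]
a=μᵀg=1.760557  b=𝟙ᵀg=13.430177  c=𝟙ᵀh=113.663125  D=ac−b²=19.740743
λ₁=(c·0.126−b)/D = (113.663125·0.126−13.430177)/19.740743 = 0.045154
λ₂=(a−b·0.126)/D = (1.760557−13.430177·0.126)/19.740743 = 0.003463
w* = 0.045154·g + 0.003463·h:
  w_0 = 0.045154·1.4943 + 0.003463·9.6648 = 0.1009  (Nike)
  w_1 = 0.045154·3.3375 + 0.003463·19.5650 = 0.2184  (Walmart)
  w_2 = 0.045154·2.2218 + 0.003463·17.8184 = 0.1620  (Unilever)
  w_3 = 0.045154·2.0347 + 0.003463·19.6018 = 0.1597  (Boeing)
  w_4 = 0.045154·1.7655 + 0.003463·20.3570 = 0.1502  (Alcoa)
  w_5 = 0.045154·2.4926 + 0.003463·18.0005 = 0.1749  (Honeywell)
  w_6 = 0.045154·0.0838 + 0.003463·8.6557 = 0.0338  (Chevron)
Σw_i=1.0000  μᵀw=0.1260
σ²=wᵀΣw=λ₁·μ_p+λ₂ = 0.045154·0.126 + 0.003463 = 0.009152 ≈ 0.0092


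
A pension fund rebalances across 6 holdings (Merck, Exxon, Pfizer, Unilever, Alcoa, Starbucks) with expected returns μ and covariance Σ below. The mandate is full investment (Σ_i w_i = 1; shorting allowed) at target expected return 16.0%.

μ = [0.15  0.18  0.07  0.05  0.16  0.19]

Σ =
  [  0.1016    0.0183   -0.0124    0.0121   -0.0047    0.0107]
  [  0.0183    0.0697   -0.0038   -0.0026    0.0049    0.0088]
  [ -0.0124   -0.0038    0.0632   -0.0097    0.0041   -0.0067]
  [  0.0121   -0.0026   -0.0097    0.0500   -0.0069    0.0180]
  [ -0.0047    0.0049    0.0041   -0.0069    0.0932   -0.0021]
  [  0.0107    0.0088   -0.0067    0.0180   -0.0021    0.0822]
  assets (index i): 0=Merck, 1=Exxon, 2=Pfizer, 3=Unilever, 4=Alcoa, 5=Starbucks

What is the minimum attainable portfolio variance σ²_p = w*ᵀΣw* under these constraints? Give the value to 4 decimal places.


0.0198

u=Σ⁻¹μ = [1.0988  2.0410  1.6507  0.6811  1.6872  1.9784]
v=Σ⁻¹𝟙 = [7.3149  12.7346  21.4264  22.0663  11.2790  7.0525]
a=μᵀu=1.327660  b=𝟙ᵀu=9.137231  c=𝟙ᵀv=81.873633  D=ac−b²=25.211338
λ₁=(c·0.160−b)/D = (81.873633·0.160−9.137231)/25.211338 = 0.157173
λ₂=(a−b·0.160)/D = (1.327660−9.137231·0.160)/25.211338 = -0.005327
w* = 0.157173·u + -0.005327·v:
  w_0 = 0.157173·1.0988 + -0.005327·7.3149 = 0.1337  (Merck)
  w_1 = 0.157173·2.0410 + -0.005327·12.7346 = 0.2530  (Exxon)
  w_2 = 0.157173·1.6507 + -0.005327·21.4264 = 0.1453  (Pfizer)
  w_3 = 0.157173·0.6811 + -0.005327·22.0663 = -0.0105  (Unilever)
  w_4 = 0.157173·1.6872 + -0.005327·11.2790 = 0.2051  (Alcoa)
  w_5 = 0.157173·1.9784 + -0.005327·7.0525 = 0.2734  (Starbucks)
Σw_i=1.0000  μᵀw=0.1600
σ²=wᵀΣw=λ₁·μ_p+λ₂ = 0.157173·0.160 + -0.005327 = 0.019821 ≈ 0.0198


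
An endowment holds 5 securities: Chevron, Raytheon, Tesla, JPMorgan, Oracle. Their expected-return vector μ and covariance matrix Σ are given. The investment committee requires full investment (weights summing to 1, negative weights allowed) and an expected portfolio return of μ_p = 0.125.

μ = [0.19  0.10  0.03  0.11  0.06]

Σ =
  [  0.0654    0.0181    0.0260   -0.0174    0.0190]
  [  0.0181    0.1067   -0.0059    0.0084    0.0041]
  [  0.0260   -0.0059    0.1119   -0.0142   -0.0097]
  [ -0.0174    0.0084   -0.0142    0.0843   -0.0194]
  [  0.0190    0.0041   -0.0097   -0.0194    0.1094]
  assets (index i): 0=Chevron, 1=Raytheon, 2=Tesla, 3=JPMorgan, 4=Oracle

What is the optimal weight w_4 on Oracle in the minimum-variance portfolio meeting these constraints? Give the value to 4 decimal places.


u=Σ⁻¹μ = [3.4010  0.1776  -0.2319  2.0164  0.2881]
v=Σ⁻¹𝟙 = [11.1781  6.2026  9.8705  17.7430  10.9885]
a=μᵀu=0.896087  b=𝟙ᵀu=5.651252  c=𝟙ᵀv=55.982663  D=ac−b²=18.228657
λ₁=(c·0.125−b)/D = (55.982663·0.125−5.651252)/18.228657 = 0.073872
λ₂=(a−b·0.125)/D = (0.896087−5.651252·0.125)/18.228657 = 0.010406
w* = 0.073872·u + 0.010406·v:
  w_0 = 0.073872·3.4010 + 0.010406·11.1781 = 0.3676  (Chevron)
  w_1 = 0.073872·0.1776 + 0.010406·6.2026 = 0.0777  (Raytheon)
  w_2 = 0.073872·-0.2319 + 0.010406·9.8705 = 0.0856  (Tesla)
  w_3 = 0.073872·2.0164 + 0.010406·17.7430 = 0.3336  (JPMorgan)
  w_4 = 0.073872·0.2881 + 0.010406·10.9885 = 0.1356  (Oracle)
Σw_i=1.0000  μᵀw=0.1250
σ²=wᵀΣw=λ₁·μ_p+λ₂ = 0.073872·0.125 + 0.010406 = 0.019640 ≈ 0.0196

0.1356


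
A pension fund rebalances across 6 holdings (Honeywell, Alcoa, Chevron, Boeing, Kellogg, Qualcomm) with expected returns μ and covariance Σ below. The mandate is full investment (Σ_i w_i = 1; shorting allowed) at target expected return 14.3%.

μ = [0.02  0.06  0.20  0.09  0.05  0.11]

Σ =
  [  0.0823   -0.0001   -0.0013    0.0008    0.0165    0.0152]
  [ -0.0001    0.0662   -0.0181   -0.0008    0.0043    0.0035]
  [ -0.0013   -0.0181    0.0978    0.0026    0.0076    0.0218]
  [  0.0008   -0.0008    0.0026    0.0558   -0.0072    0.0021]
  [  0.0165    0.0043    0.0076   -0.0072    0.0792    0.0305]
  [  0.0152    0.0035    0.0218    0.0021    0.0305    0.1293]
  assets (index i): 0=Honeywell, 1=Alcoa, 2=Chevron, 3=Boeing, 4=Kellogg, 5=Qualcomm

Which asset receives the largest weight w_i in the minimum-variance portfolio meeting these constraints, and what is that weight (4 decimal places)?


p=Σ⁻¹μ = [0.1383  1.4835  2.1822  1.5609  0.3300  0.3232]
q=Σ⁻¹𝟙 = [9.9987  17.9616  12.1162  18.6449  9.5310  1.4785]
a=μᵀp=0.720754  b=𝟙ᵀp=6.018132  c=𝟙ᵀq=69.730930  D=ac−b²=14.040958
λ₁=(c·0.143−b)/D = (69.730930·0.143−6.018132)/14.040958 = 0.281561
λ₂=(a−b·0.143)/D = (0.720754−6.018132·0.143)/14.040958 = -0.009959
w* = 0.281561·p + -0.009959·q:
  w_0 = 0.281561·0.1383 + -0.009959·9.9987 = -0.0607  (Honeywell)
  w_1 = 0.281561·1.4835 + -0.009959·17.9616 = 0.2388  (Alcoa)
  w_2 = 0.281561·2.1822 + -0.009959·12.1162 = 0.4938  (Chevron)
  w_3 = 0.281561·1.5609 + -0.009959·18.6449 = 0.2538  (Boeing)
  w_4 = 0.281561·0.3300 + -0.009959·9.5310 = -0.0020  (Kellogg)
  w_5 = 0.281561·0.3232 + -0.009959·1.4785 = 0.0763  (Qualcomm)
Σw_i=1.0000  μᵀw=0.1430
σ²=wᵀΣw=λ₁·μ_p+λ₂ = 0.281561·0.143 + -0.009959 = 0.030304 ≈ 0.0303

Chevron (0.4938)


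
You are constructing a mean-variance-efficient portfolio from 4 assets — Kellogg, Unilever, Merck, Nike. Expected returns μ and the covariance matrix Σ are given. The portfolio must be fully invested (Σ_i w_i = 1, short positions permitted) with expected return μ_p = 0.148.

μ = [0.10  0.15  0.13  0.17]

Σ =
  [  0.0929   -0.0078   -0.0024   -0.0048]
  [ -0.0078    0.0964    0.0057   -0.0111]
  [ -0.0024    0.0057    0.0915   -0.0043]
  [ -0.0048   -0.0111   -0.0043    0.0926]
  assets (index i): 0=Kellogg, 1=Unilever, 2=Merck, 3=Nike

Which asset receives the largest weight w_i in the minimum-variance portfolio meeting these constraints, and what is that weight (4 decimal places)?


u=Σ⁻¹μ = [1.3812  1.8350  1.4458  2.1945]
v=Σ⁻¹𝟙 = [12.7795  12.2984  11.1302  13.4526]
a=μᵀu=0.974400  b=𝟙ᵀu=6.856577  c=𝟙ᵀv=49.660683  D=ac−b²=1.376697
λ₁=(c·0.148−b)/D = (49.660683·0.148−6.856577)/1.376697 = 0.358252
λ₂=(a−b·0.148)/D = (0.974400−6.856577·0.148)/1.376697 = -0.029327
w* = 0.358252·u + -0.029327·v:
  w_0 = 0.358252·1.3812 + -0.029327·12.7795 = 0.1201  (Kellogg)
  w_1 = 0.358252·1.8350 + -0.029327·12.2984 = 0.2967  (Unilever)
  w_2 = 0.358252·1.4458 + -0.029327·11.1302 = 0.1916  (Merck)
  w_3 = 0.358252·2.1945 + -0.029327·13.4526 = 0.3917  (Nike)
Σw_i=1.0000  μᵀw=0.1480
σ²=wᵀΣw=λ₁·μ_p+λ₂ = 0.358252·0.148 + -0.029327 = 0.023695 ≈ 0.0237

Nike (0.3917)


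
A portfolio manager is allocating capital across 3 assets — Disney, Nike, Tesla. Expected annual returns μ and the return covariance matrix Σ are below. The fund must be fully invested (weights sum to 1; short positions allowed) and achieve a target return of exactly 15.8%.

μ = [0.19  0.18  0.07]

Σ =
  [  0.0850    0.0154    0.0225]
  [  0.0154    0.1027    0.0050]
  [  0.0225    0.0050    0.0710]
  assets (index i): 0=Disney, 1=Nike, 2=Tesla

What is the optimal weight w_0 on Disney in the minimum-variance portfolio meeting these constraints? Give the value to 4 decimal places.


x=Σ⁻¹μ = [1.8970  1.4545  0.2823]
y=Σ⁻¹𝟙 = [7.3366  8.0922  11.1896]
a=μᵀx=0.642005  b=𝟙ᵀx=3.633828  c=𝟙ᵀy=26.618462  D=ac−b²=3.884489
λ₁=(c·0.158−b)/D = (26.618462·0.158−3.633828)/3.884489 = 0.147224
λ₂=(a−b·0.158)/D = (0.642005−3.633828·0.158)/3.884489 = 0.017470
w* = 0.147224·x + 0.017470·y:
  w_0 = 0.147224·1.8970 + 0.017470·7.3366 = 0.4075  (Disney)
  w_1 = 0.147224·1.4545 + 0.017470·8.0922 = 0.3555  (Nike)
  w_2 = 0.147224·0.2823 + 0.017470·11.1896 = 0.2370  (Tesla)
Σw_i=1.0000  μᵀw=0.1580
σ²=wᵀΣw=λ₁·μ_p+λ₂ = 0.147224·0.158 + 0.017470 = 0.040731 ≈ 0.0407

0.4075


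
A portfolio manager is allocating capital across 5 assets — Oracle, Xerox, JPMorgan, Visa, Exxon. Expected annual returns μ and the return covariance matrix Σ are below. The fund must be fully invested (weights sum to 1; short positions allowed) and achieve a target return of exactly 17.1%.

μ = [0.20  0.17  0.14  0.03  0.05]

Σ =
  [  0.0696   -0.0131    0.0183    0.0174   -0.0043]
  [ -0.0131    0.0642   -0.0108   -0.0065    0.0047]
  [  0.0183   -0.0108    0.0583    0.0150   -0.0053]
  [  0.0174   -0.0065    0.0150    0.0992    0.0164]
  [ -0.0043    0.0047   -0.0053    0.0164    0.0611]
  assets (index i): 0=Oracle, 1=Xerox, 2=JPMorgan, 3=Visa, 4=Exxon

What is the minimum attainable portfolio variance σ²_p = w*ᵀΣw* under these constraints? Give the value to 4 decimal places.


x=Σ⁻¹μ = [3.1377  3.5403  2.3153  -0.5505  1.1154]
y=Σ⁻¹𝟙 = [13.7860  20.4594  17.1339  3.7259  16.2492]
a=μᵀx=1.592794  b=𝟙ᵀx=9.558283  c=𝟙ᵀy=71.354439  D=ac−b²=22.292150
λ₁=(c·0.171−b)/D = (71.354439·0.171−9.558283)/22.292150 = 0.118577
λ₂=(a−b·0.171)/D = (1.592794−9.558283·0.171)/22.292150 = -0.001869
w* = 0.118577·x + -0.001869·y:
  w_0 = 0.118577·3.1377 + -0.001869·13.7860 = 0.3463  (Oracle)
  w_1 = 0.118577·3.5403 + -0.001869·20.4594 = 0.3816  (Xerox)
  w_2 = 0.118577·2.3153 + -0.001869·17.1339 = 0.2425  (JPMorgan)
  w_3 = 0.118577·-0.5505 + -0.001869·3.7259 = -0.0722  (Visa)
  w_4 = 0.118577·1.1154 + -0.001869·16.2492 = 0.1019  (Exxon)
Σw_i=1.0000  μᵀw=0.1710
σ²=wᵀΣw=λ₁·μ_p+λ₂ = 0.118577·0.171 + -0.001869 = 0.018407 ≈ 0.0184

0.0184


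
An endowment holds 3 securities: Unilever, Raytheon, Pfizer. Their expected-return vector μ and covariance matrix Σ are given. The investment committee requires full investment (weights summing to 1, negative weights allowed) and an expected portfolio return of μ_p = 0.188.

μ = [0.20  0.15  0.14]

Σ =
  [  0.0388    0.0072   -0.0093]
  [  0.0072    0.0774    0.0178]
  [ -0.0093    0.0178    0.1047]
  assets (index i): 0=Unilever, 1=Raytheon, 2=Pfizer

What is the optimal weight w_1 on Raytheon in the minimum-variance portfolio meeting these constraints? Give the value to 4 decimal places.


u=Σ⁻¹μ = [5.3479  1.0654  1.6311]
v=Σ⁻¹𝟙 = [26.8248  7.9926  10.5750]
a=μᵀu=1.457735  b=𝟙ᵀu=8.044341  c=𝟙ᵀv=45.392353  D=ac−b²=1.458588
λ₁=(c·0.188−b)/D = (45.392353·0.188−8.044341)/1.458588 = 0.335545
λ₂=(a−b·0.188)/D = (1.457735−8.044341·0.188)/1.458588 = -0.037434
w* = 0.335545·u + -0.037434·v:
  w_0 = 0.335545·5.3479 + -0.037434·26.8248 = 0.7903  (Unilever)
  w_1 = 0.335545·1.0654 + -0.037434·7.9926 = 0.0583  (Raytheon)
  w_2 = 0.335545·1.6311 + -0.037434·10.5750 = 0.1514  (Pfizer)
Σw_i=1.0000  μᵀw=0.1880
σ²=wᵀΣw=λ₁·μ_p+λ₂ = 0.335545·0.188 + -0.037434 = 0.025648 ≈ 0.0256

0.0583
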